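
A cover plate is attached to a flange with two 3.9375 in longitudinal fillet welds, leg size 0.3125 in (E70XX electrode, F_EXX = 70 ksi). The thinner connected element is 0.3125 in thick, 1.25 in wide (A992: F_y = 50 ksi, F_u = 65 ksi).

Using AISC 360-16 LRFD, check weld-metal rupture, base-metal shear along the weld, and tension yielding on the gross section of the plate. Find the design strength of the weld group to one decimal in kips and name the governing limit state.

Weld metal: throat = 0.707×0.3125 = 0.22094 in, L = 2×3.9375 = 7.875 in. φR_n = 0.75 × 0.6 × 70 × 0.22094 × 7.875 = 54.8 kips.
Base metal shear (0.3125 in plate): yield φR_n = 1.0×0.6×50×0.3125×7.875 = 73.8 kips; rupture φR_n = 0.75×0.6×65×0.3125×7.875 = 72.0 kips; take 72.0 kips (rupture).
Tension yield (gross): A_g = 1.25×0.3125 = 0.39063 in². φR_n = 0.90 × 50 × 0.39063 = 17.6 kips.
Governing: min(54.8, 72.0, 17.6) = 17.6 kips → gross-section yield.

17.6 kips (gross-section yield governs)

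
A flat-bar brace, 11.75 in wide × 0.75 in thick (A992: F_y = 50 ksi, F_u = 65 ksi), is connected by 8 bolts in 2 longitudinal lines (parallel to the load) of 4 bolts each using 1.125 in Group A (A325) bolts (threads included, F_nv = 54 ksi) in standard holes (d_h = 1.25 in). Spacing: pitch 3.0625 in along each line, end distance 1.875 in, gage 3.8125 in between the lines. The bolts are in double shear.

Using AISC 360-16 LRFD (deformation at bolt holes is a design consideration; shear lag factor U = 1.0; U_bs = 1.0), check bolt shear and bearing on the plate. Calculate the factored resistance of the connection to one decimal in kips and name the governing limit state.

Bolt shear: A_b = π(1.125)²/4 = 0.99402 in². φR_n = 0.75 × 54 × 0.99402 × 8 × 2 = 644.1 kips.
Bearing (0.75 in plate, F_u = 65 ksi): end bolts L_c = 1.875 − 1.25/2 = 1.25, R_n = min(1.2×1.25×0.75×65, 2.4×1.125×0.75×65) = 73.125 kips/bolt; interior L_c = 3.0625 − 1.25 = 1.8125, R_n = 106.03 kips/bolt. φR_n = 0.75 × (2×73.125 + 6×106.03) = 586.8 kips.
Governing: min(644.1, 586.8) = 586.8 kips → bearing.

586.8 kips (bearing governs)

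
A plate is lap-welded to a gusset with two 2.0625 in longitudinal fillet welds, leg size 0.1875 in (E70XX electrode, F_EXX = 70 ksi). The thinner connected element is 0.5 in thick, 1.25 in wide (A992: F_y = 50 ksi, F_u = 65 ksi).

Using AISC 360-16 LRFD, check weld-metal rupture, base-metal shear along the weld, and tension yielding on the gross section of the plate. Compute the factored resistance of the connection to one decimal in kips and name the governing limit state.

Weld metal: throat = 0.707×0.1875 = 0.13256 in, L = 2×2.0625 = 4.125 in. φR_n = 0.75 × 0.6 × 70 × 0.13256 × 4.125 = 17.2 kips.
Base metal shear (0.5 in plate): yield φR_n = 1.0×0.6×50×0.5×4.125 = 61.9 kips; rupture φR_n = 0.75×0.6×65×0.5×4.125 = 60.3 kips; take 60.3 kips (rupture).
Tension yield (gross): A_g = 1.25×0.5 = 0.625 in². φR_n = 0.90 × 50 × 0.625 = 28.1 kips.
Governing: min(17.2, 60.3, 28.1) = 17.2 kips → weld metal.

17.2 kips (weld metal governs)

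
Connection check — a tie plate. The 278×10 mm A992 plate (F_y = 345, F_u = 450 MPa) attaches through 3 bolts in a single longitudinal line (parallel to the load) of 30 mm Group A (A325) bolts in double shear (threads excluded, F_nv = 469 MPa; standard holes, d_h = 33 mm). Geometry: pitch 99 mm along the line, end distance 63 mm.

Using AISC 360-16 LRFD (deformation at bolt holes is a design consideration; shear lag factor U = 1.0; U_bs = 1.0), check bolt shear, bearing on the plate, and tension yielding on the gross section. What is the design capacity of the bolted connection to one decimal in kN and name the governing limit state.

674.3 kN (bearing governs)

Bolt shear: A_b = π(30)²/4 = 706.86 mm². φR_n = 0.75 × 469 × 706.86 × 3 × 2 = 1491.8 kN.
Bearing (10 mm plate, F_u = 450 MPa): end bolts L_c = 63 − 33/2 = 46.5, R_n = min(1.2×46.5×10×450, 2.4×30×10×450) = 251.1 kN/bolt; interior L_c = 99 − 33 = 66, R_n = 324 kN/bolt. φR_n = 0.75 × (1×251.1 + 2×324) = 674.3 kN.
Tension yield (gross): A_g = 278×10 = 2780 mm². φR_n = 0.90 × 345 × 2780 = 863.2 kN.
Governing: min(1491.8, 674.3, 863.2) = 674.3 kN → bearing.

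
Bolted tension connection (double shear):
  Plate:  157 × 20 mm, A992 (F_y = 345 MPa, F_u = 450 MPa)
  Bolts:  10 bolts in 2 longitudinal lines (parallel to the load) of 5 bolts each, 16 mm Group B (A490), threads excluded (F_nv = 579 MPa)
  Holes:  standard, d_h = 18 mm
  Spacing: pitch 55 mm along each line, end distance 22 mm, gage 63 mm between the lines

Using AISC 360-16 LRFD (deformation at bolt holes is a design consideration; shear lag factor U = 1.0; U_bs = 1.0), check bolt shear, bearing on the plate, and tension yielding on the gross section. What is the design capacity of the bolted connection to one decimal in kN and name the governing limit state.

975.0 kN (gross-section yield governs)

Bolt shear: A_b = π(16)²/4 = 201.06 mm². φR_n = 0.75 × 579 × 201.06 × 10 × 2 = 1746.2 kN.
Bearing (20 mm plate, F_u = 450 MPa): end bolts L_c = 22 − 18/2 = 13, R_n = min(1.2×13×20×450, 2.4×16×20×450) = 140.4 kN/bolt; interior L_c = 55 − 18 = 37, R_n = 345.6 kN/bolt. φR_n = 0.75 × (2×140.4 + 8×345.6) = 2284.2 kN.
Tension yield (gross): A_g = 157×20 = 3140 mm². φR_n = 0.90 × 345 × 3140 = 975.0 kN.
Governing: min(1746.2, 2284.2, 975.0) = 975.0 kN → gross-section yield.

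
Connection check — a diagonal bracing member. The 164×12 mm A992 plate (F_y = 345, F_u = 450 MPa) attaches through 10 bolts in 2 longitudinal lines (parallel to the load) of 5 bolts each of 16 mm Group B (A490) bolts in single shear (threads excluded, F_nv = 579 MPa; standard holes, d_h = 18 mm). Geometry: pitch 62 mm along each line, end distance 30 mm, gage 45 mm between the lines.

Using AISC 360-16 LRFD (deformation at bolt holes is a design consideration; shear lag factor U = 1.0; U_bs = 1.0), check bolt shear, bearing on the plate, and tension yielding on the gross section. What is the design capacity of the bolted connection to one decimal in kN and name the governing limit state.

Bolt shear: A_b = π(16)²/4 = 201.06 mm². φR_n = 0.75 × 579 × 201.06 × 10 × 1 = 873.1 kN.
Bearing (12 mm plate, F_u = 450 MPa): end bolts L_c = 30 − 18/2 = 21, R_n = min(1.2×21×12×450, 2.4×16×12×450) = 136.08 kN/bolt; interior L_c = 62 − 18 = 44, R_n = 207.36 kN/bolt. φR_n = 0.75 × (2×136.08 + 8×207.36) = 1448.3 kN.
Tension yield (gross): A_g = 164×12 = 1968 mm². φR_n = 0.90 × 345 × 1968 = 611.1 kN.
Governing: min(873.1, 1448.3, 611.1) = 611.1 kN → gross-section yield.

611.1 kN (gross-section yield governs)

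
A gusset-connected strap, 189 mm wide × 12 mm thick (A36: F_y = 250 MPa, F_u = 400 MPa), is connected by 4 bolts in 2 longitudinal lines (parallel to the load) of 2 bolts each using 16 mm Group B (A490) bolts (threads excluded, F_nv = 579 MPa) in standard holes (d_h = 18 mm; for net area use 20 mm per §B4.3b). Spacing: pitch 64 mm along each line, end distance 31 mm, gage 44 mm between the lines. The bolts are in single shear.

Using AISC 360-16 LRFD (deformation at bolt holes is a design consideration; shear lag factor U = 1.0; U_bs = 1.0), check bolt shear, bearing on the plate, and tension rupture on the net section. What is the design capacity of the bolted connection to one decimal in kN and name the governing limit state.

349.2 kN (bolt shear governs)

Bolt shear: A_b = π(16)²/4 = 201.06 mm². φR_n = 0.75 × 579 × 201.06 × 4 × 1 = 349.2 kN.
Bearing (12 mm plate, F_u = 400 MPa): end bolts L_c = 31 − 18/2 = 22, R_n = min(1.2×22×12×400, 2.4×16×12×400) = 126.72 kN/bolt; interior L_c = 64 − 18 = 46, R_n = 184.32 kN/bolt. φR_n = 0.75 × (2×126.72 + 2×184.32) = 466.6 kN.
Tension rupture (net): A_n = (189 − 2×20)×12 = 1788 mm² (U = 1.0, A_e = A_n). φR_n = 0.75 × 400 × 1788 = 536.4 kN.
Governing: min(349.2, 466.6, 536.4) = 349.2 kN → bolt shear.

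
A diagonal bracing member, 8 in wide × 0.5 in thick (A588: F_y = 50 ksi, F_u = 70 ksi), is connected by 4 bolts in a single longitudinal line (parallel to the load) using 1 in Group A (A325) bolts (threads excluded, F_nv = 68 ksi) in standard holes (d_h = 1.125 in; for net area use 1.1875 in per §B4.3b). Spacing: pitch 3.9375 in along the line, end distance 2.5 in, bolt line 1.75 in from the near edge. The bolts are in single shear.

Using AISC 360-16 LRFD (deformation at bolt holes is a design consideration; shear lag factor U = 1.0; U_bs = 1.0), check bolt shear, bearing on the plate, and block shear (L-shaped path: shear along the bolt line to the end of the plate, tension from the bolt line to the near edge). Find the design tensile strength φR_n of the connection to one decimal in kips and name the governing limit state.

160.2 kips (bolt shear governs)

Bolt shear: A_b = π(1)²/4 = 0.7854 in². φR_n = 0.75 × 68 × 0.7854 × 4 × 1 = 160.2 kips.
Bearing (0.5 in plate, F_u = 70 ksi): end bolts L_c = 2.5 − 1.125/2 = 1.9375, R_n = min(1.2×1.9375×0.5×70, 2.4×1×0.5×70) = 81.375 kips/bolt; interior L_c = 3.9375 − 1.125 = 2.8125, R_n = 84 kips/bolt. φR_n = 0.75 × (1×81.375 + 3×84) = 250.0 kips.
Block shear: shear path 1×[2.5+3×3.9375] = 1×14.3125 in, A_gv = 7.1563, A_nv = 1×(14.3125 − 3.5×1.1875)×0.5 = 5.0781 in²; tension to near edge: (1.75 − 0.5×1.1875)×0.5 = 0.57813 in². R_n = min(0.6×70×5.0781, 0.6×50×7.1563) + 1.0×70×0.57813 = min(213.28, 214.69) + 40.469 = 253.75 kips. φR_n = 0.75 × 253.75 = 190.3 kips.
Governing: min(160.2, 250.0, 190.3) = 160.2 kips → bolt shear.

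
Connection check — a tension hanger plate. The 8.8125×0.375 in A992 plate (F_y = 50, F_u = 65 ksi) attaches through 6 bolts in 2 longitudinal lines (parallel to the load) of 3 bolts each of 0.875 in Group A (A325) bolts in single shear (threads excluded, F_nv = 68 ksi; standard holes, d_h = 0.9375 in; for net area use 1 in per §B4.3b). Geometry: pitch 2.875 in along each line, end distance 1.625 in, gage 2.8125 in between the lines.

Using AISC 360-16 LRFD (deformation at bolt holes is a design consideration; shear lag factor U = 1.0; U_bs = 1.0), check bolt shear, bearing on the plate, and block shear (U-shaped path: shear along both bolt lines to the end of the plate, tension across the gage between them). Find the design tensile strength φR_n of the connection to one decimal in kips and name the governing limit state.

140.1 kips (block shear governs)

Bolt shear: A_b = π(0.875)²/4 = 0.60132 in². φR_n = 0.75 × 68 × 0.60132 × 6 × 1 = 184.0 kips.
Bearing (0.375 in plate, F_u = 65 ksi): end bolts L_c = 1.625 − 0.9375/2 = 1.15625, R_n = min(1.2×1.15625×0.375×65, 2.4×0.875×0.375×65) = 33.82 kips/bolt; interior L_c = 2.875 − 0.9375 = 1.9375, R_n = 51.188 kips/bolt. φR_n = 0.75 × (2×33.82 + 4×51.188) = 204.3 kips.
Block shear: shear path 2×[1.625+2×2.875] = 2×7.375 in, A_gv = 5.5313, A_nv = 2×(7.375 − 2.5×1)×0.375 = 3.6563 in²; tension across gage: (2.8125 − 1×1)×0.375 = 0.67969 in². R_n = min(0.6×65×3.6563, 0.6×50×5.5313) + 1.0×65×0.67969 = min(142.6, 165.94) + 44.18 = 186.78 kips. φR_n = 0.75 × 186.78 = 140.1 kips.
Governing: min(184.0, 204.3, 140.1) = 140.1 kips → block shear.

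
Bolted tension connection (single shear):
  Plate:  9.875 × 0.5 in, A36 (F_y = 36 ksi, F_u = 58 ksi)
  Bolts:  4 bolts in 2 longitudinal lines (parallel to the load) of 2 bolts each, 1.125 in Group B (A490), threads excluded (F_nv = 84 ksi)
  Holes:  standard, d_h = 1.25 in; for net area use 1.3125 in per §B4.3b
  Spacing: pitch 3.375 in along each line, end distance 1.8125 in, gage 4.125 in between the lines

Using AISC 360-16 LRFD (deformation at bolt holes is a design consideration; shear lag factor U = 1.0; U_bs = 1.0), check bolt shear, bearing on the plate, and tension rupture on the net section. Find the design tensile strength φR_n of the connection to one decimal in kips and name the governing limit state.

Bolt shear: A_b = π(1.125)²/4 = 0.99402 in². φR_n = 0.75 × 84 × 0.99402 × 4 × 1 = 250.5 kips.
Bearing (0.5 in plate, F_u = 58 ksi): end bolts L_c = 1.8125 − 1.25/2 = 1.1875, R_n = min(1.2×1.1875×0.5×58, 2.4×1.125×0.5×58) = 41.325 kips/bolt; interior L_c = 3.375 − 1.25 = 2.125, R_n = 73.95 kips/bolt. φR_n = 0.75 × (2×41.325 + 2×73.95) = 172.9 kips.
Tension rupture (net): A_n = (9.875 − 2×1.3125)×0.5 = 3.625 in² (U = 1.0, A_e = A_n). φR_n = 0.75 × 58 × 3.625 = 157.7 kips.
Governing: min(250.5, 172.9, 157.7) = 157.7 kips → net-section rupture.

157.7 kips (net-section rupture governs)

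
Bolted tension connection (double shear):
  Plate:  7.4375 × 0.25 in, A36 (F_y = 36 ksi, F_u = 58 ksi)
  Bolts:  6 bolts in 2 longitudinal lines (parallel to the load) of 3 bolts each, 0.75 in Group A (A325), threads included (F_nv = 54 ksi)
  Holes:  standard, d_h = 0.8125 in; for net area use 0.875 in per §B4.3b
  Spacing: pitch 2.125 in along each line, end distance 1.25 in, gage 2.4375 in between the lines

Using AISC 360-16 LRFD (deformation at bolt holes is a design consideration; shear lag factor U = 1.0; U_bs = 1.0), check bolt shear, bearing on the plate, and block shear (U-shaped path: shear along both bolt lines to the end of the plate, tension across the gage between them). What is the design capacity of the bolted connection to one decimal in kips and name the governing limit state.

60.2 kips (block shear governs)

Bolt shear: A_b = π(0.75)²/4 = 0.44179 in². φR_n = 0.75 × 54 × 0.44179 × 6 × 2 = 214.7 kips.
Bearing (0.25 in plate, F_u = 58 ksi): end bolts L_c = 1.25 − 0.8125/2 = 0.84375, R_n = min(1.2×0.84375×0.25×58, 2.4×0.75×0.25×58) = 14.681 kips/bolt; interior L_c = 2.125 − 0.8125 = 1.3125, R_n = 22.838 kips/bolt. φR_n = 0.75 × (2×14.681 + 4×22.838) = 90.5 kips.
Block shear: shear path 2×[1.25+2×2.125] = 2×5.5 in, A_gv = 2.75, A_nv = 2×(5.5 − 2.5×0.875)×0.25 = 1.6563 in²; tension across gage: (2.4375 − 1×0.875)×0.25 = 0.39063 in². R_n = min(0.6×58×1.6563, 0.6×36×2.75) + 1.0×58×0.39063 = min(57.639, 59.4) + 22.657 = 80.296 kips. φR_n = 0.75 × 80.296 = 60.2 kips.
Governing: min(214.7, 90.5, 60.2) = 60.2 kips → block shear.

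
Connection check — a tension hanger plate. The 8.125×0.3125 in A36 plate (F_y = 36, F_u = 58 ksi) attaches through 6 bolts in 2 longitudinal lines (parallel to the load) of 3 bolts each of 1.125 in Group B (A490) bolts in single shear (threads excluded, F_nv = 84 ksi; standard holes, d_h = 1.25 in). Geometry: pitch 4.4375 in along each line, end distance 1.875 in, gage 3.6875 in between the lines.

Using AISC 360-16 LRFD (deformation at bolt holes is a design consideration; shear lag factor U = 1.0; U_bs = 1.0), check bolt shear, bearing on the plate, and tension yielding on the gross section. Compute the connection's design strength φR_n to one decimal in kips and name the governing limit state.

82.3 kips (gross-section yield governs)

Bolt shear: A_b = π(1.125)²/4 = 0.99402 in². φR_n = 0.75 × 84 × 0.99402 × 6 × 1 = 375.7 kips.
Bearing (0.3125 in plate, F_u = 58 ksi): end bolts L_c = 1.875 − 1.25/2 = 1.25, R_n = min(1.2×1.25×0.3125×58, 2.4×1.125×0.3125×58) = 27.188 kips/bolt; interior L_c = 4.4375 − 1.25 = 3.1875, R_n = 48.938 kips/bolt. φR_n = 0.75 × (2×27.188 + 4×48.938) = 187.6 kips.
Tension yield (gross): A_g = 8.125×0.3125 = 2.5391 in². φR_n = 0.90 × 36 × 2.5391 = 82.3 kips.
Governing: min(375.7, 187.6, 82.3) = 82.3 kips → gross-section yield.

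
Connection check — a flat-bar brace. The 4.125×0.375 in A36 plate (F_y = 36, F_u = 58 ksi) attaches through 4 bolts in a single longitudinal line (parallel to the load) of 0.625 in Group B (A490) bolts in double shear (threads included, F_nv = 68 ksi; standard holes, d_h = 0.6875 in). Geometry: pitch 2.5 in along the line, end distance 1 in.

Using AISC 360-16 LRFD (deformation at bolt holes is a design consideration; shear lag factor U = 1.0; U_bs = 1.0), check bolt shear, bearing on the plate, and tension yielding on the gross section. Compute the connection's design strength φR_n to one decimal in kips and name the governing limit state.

50.1 kips (gross-section yield governs)

Bolt shear: A_b = π(0.625)²/4 = 0.3068 in². φR_n = 0.75 × 68 × 0.3068 × 4 × 2 = 125.2 kips.
Bearing (0.375 in plate, F_u = 58 ksi): end bolts L_c = 1 − 0.6875/2 = 0.65625, R_n = min(1.2×0.65625×0.375×58, 2.4×0.625×0.375×58) = 17.128 kips/bolt; interior L_c = 2.5 − 0.6875 = 1.8125, R_n = 32.625 kips/bolt. φR_n = 0.75 × (1×17.128 + 3×32.625) = 86.3 kips.
Tension yield (gross): A_g = 4.125×0.375 = 1.5469 in². φR_n = 0.90 × 36 × 1.5469 = 50.1 kips.
Governing: min(125.2, 86.3, 50.1) = 50.1 kips → gross-section yield.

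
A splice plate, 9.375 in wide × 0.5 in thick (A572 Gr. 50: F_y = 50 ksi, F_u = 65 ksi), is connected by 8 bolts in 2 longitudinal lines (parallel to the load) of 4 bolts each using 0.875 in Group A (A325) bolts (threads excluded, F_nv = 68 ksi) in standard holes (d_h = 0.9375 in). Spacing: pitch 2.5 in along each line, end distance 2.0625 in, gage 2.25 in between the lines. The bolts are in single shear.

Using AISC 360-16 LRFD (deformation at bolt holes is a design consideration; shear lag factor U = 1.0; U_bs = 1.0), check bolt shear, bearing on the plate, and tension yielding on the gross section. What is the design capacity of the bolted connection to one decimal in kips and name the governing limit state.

Bolt shear: A_b = π(0.875)²/4 = 0.60132 in². φR_n = 0.75 × 68 × 0.60132 × 8 × 1 = 245.3 kips.
Bearing (0.5 in plate, F_u = 65 ksi): end bolts L_c = 2.0625 − 0.9375/2 = 1.59375, R_n = min(1.2×1.59375×0.5×65, 2.4×0.875×0.5×65) = 62.156 kips/bolt; interior L_c = 2.5 − 0.9375 = 1.5625, R_n = 60.938 kips/bolt. φR_n = 0.75 × (2×62.156 + 6×60.938) = 367.5 kips.
Tension yield (gross): A_g = 9.375×0.5 = 4.6875 in². φR_n = 0.90 × 50 × 4.6875 = 210.9 kips.
Governing: min(245.3, 367.5, 210.9) = 210.9 kips → gross-section yield.

210.9 kips (gross-section yield governs)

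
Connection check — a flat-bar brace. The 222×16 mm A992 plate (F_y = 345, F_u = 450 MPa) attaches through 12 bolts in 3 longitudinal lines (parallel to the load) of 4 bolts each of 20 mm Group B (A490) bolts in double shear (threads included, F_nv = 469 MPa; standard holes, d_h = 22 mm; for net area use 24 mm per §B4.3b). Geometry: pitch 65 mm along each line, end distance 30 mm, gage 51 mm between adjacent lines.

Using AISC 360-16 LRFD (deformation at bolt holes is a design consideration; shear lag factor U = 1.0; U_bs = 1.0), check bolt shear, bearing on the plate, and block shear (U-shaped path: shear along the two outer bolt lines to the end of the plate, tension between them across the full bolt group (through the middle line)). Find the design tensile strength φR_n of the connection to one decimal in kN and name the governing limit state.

1205.3 kN (block shear governs)

Bolt shear: A_b = π(20)²/4 = 314.16 mm². φR_n = 0.75 × 469 × 314.16 × 12 × 2 = 2652.1 kN.
Bearing (16 mm plate, F_u = 450 MPa): end bolts L_c = 30 − 22/2 = 19, R_n = min(1.2×19×16×450, 2.4×20×16×450) = 164.16 kN/bolt; interior L_c = 65 − 22 = 43, R_n = 345.6 kN/bolt. φR_n = 0.75 × (3×164.16 + 9×345.6) = 2702.2 kN.
Block shear: shear path 2×[30+3×65] = 2×225 mm, A_gv = 7200, A_nv = 2×(225 − 3.5×24)×16 = 4512 mm²; tension across gage: (102 − 2×24)×16 = 864 mm². R_n = min(0.6×450×4512, 0.6×345×7200) + 1.0×450×864 = min(1218.2, 1490.4) + 388.8 = 1607 kN. φR_n = 0.75 × 1607 = 1205.3 kN.
Governing: min(2652.1, 2702.2, 1205.3) = 1205.3 kN → block shear.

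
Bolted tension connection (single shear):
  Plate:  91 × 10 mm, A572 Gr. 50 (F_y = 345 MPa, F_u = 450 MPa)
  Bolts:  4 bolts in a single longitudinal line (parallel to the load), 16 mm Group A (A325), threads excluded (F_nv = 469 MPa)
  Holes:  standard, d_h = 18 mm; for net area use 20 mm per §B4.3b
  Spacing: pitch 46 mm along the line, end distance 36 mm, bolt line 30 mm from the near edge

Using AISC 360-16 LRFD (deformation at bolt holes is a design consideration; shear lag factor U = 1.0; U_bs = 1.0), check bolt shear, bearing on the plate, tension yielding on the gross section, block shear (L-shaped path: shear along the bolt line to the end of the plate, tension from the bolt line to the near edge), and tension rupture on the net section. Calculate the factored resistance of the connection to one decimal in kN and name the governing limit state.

Bolt shear: A_b = π(16)²/4 = 201.06 mm². φR_n = 0.75 × 469 × 201.06 × 4 × 1 = 282.9 kN.
Bearing (10 mm plate, F_u = 450 MPa): end bolts L_c = 36 − 18/2 = 27, R_n = min(1.2×27×10×450, 2.4×16×10×450) = 145.8 kN/bolt; interior L_c = 46 − 18 = 28, R_n = 151.2 kN/bolt. φR_n = 0.75 × (1×145.8 + 3×151.2) = 449.6 kN.
Tension yield (gross): A_g = 91×10 = 910 mm². φR_n = 0.90 × 345 × 910 = 282.6 kN.
Block shear: shear path 1×[36+3×46] = 1×174 mm, A_gv = 1740, A_nv = 1×(174 − 3.5×20)×10 = 1040 mm²; tension to near edge: (30 − 0.5×20)×10 = 200 mm². R_n = min(0.6×450×1040, 0.6×345×1740) + 1.0×450×200 = min(280.8, 360.18) + 90 = 370.8 kN. φR_n = 0.75 × 370.8 = 278.1 kN.
Tension rupture (net): A_n = (91 − 1×20)×10 = 710 mm² (U = 1.0, A_e = A_n). φR_n = 0.75 × 450 × 710 = 239.6 kN.
Governing: min(282.9, 449.6, 282.6, 278.1, 239.6) = 239.6 kN → net-section rupture.

239.6 kN (net-section rupture governs)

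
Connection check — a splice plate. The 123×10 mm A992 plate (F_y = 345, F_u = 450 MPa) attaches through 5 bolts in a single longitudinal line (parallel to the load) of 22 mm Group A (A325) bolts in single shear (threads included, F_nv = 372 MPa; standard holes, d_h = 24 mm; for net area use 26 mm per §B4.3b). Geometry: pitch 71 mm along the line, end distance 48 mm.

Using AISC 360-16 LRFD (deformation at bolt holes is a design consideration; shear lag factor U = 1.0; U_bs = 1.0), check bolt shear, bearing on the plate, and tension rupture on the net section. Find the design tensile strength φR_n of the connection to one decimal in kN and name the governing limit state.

Bolt shear: A_b = π(22)²/4 = 380.13 mm². φR_n = 0.75 × 372 × 380.13 × 5 × 1 = 530.3 kN.
Bearing (10 mm plate, F_u = 450 MPa): end bolts L_c = 48 − 24/2 = 36, R_n = min(1.2×36×10×450, 2.4×22×10×450) = 194.4 kN/bolt; interior L_c = 71 − 24 = 47, R_n = 237.6 kN/bolt. φR_n = 0.75 × (1×194.4 + 4×237.6) = 858.6 kN.
Tension rupture (net): A_n = (123 − 1×26)×10 = 970 mm² (U = 1.0, A_e = A_n). φR_n = 0.75 × 450 × 970 = 327.4 kN.
Governing: min(530.3, 858.6, 327.4) = 327.4 kN → net-section rupture.

327.4 kN (net-section rupture governs)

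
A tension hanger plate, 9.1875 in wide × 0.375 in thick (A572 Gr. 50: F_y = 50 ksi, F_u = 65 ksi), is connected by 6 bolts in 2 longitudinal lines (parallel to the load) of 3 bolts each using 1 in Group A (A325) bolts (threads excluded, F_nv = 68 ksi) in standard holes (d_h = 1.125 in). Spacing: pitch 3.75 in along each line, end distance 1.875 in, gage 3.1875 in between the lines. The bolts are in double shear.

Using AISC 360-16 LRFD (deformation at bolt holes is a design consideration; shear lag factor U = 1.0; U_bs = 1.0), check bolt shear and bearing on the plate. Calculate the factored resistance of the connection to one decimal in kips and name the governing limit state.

Bolt shear: A_b = π(1)²/4 = 0.7854 in². φR_n = 0.75 × 68 × 0.7854 × 6 × 2 = 480.7 kips.
Bearing (0.375 in plate, F_u = 65 ksi): end bolts L_c = 1.875 − 1.125/2 = 1.3125, R_n = min(1.2×1.3125×0.375×65, 2.4×1×0.375×65) = 38.391 kips/bolt; interior L_c = 3.75 − 1.125 = 2.625, R_n = 58.5 kips/bolt. φR_n = 0.75 × (2×38.391 + 4×58.5) = 233.1 kips.
Governing: min(480.7, 233.1) = 233.1 kips → bearing.

233.1 kips (bearing governs)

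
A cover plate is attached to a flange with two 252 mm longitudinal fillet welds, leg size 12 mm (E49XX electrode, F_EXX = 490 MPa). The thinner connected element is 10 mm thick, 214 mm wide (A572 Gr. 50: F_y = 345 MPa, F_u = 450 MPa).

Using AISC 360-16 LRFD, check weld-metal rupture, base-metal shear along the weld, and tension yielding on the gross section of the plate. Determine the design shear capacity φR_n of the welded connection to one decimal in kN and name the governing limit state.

664.5 kN (gross-section yield governs)

Weld metal: throat = 0.707×12 = 8.484 mm, L = 2×252 = 504 mm. φR_n = 0.75 × 0.6 × 490 × 8.484 × 504 = 942.8 kN.
Base metal shear (10 mm plate): yield φR_n = 1.0×0.6×345×10×504 = 1043.3 kN; rupture φR_n = 0.75×0.6×450×10×504 = 1020.6 kN; take 1020.6 kN (rupture).
Tension yield (gross): A_g = 214×10 = 2140 mm². φR_n = 0.90 × 345 × 2140 = 664.5 kN.
Governing: min(942.8, 1020.6, 664.5) = 664.5 kN → gross-section yield.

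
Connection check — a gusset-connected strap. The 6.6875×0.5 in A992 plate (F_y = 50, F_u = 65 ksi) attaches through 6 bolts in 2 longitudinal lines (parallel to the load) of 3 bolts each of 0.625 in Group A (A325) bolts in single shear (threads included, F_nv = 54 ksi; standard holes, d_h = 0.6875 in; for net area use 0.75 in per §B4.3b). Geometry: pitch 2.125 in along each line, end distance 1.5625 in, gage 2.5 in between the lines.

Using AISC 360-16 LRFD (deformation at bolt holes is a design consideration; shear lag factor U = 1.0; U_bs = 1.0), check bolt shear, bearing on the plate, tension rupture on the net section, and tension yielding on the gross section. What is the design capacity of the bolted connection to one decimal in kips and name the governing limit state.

74.6 kips (bolt shear governs)

Bolt shear: A_b = π(0.625)²/4 = 0.3068 in². φR_n = 0.75 × 54 × 0.3068 × 6 × 1 = 74.6 kips.
Bearing (0.5 in plate, F_u = 65 ksi): end bolts L_c = 1.5625 − 0.6875/2 = 1.21875, R_n = min(1.2×1.21875×0.5×65, 2.4×0.625×0.5×65) = 47.531 kips/bolt; interior L_c = 2.125 − 0.6875 = 1.4375, R_n = 48.75 kips/bolt. φR_n = 0.75 × (2×47.531 + 4×48.75) = 217.5 kips.
Tension rupture (net): A_n = (6.6875 − 2×0.75)×0.5 = 2.5938 in² (U = 1.0, A_e = A_n). φR_n = 0.75 × 65 × 2.5938 = 126.4 kips.
Tension yield (gross): A_g = 6.6875×0.5 = 3.3438 in². φR_n = 0.90 × 50 × 3.3438 = 150.5 kips.
Governing: min(74.6, 217.5, 126.4, 150.5) = 74.6 kips → bolt shear.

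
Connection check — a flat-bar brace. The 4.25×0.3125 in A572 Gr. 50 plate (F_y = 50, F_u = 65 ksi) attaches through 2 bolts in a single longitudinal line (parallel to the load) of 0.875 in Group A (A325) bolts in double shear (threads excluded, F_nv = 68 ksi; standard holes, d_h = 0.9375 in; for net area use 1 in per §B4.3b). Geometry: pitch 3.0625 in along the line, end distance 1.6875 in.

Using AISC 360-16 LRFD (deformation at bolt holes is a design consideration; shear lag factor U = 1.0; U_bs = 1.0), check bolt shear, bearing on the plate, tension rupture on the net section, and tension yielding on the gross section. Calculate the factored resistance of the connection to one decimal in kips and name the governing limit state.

Bolt shear: A_b = π(0.875)²/4 = 0.60132 in². φR_n = 0.75 × 68 × 0.60132 × 2 × 2 = 122.7 kips.
Bearing (0.3125 in plate, F_u = 65 ksi): end bolts L_c = 1.6875 − 0.9375/2 = 1.21875, R_n = min(1.2×1.21875×0.3125×65, 2.4×0.875×0.3125×65) = 29.707 kips/bolt; interior L_c = 3.0625 − 0.9375 = 2.125, R_n = 42.656 kips/bolt. φR_n = 0.75 × (1×29.707 + 1×42.656) = 54.3 kips.
Tension rupture (net): A_n = (4.25 − 1×1)×0.3125 = 1.0156 in² (U = 1.0, A_e = A_n). φR_n = 0.75 × 65 × 1.0156 = 49.5 kips.
Tension yield (gross): A_g = 4.25×0.3125 = 1.3281 in². φR_n = 0.90 × 50 × 1.3281 = 59.8 kips.
Governing: min(122.7, 54.3, 49.5, 59.8) = 49.5 kips → net-section rupture.

49.5 kips (net-section rupture governs)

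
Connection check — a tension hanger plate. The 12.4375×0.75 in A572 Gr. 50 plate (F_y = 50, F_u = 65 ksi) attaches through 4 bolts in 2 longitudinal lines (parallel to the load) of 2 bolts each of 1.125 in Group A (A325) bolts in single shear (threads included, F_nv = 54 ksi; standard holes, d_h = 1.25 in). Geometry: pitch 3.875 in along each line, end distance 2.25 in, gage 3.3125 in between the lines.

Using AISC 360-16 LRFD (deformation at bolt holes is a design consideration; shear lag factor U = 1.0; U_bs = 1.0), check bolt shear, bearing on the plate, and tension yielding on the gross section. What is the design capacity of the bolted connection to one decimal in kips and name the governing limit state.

Bolt shear: A_b = π(1.125)²/4 = 0.99402 in². φR_n = 0.75 × 54 × 0.99402 × 4 × 1 = 161.0 kips.
Bearing (0.75 in plate, F_u = 65 ksi): end bolts L_c = 2.25 − 1.25/2 = 1.625, R_n = min(1.2×1.625×0.75×65, 2.4×1.125×0.75×65) = 95.063 kips/bolt; interior L_c = 3.875 − 1.25 = 2.625, R_n = 131.63 kips/bolt. φR_n = 0.75 × (2×95.063 + 2×131.63) = 340.0 kips.
Tension yield (gross): A_g = 12.4375×0.75 = 9.3281 in². φR_n = 0.90 × 50 × 9.3281 = 419.8 kips.
Governing: min(161.0, 340.0, 419.8) = 161.0 kips → bolt shear.

161.0 kips (bolt shear governs)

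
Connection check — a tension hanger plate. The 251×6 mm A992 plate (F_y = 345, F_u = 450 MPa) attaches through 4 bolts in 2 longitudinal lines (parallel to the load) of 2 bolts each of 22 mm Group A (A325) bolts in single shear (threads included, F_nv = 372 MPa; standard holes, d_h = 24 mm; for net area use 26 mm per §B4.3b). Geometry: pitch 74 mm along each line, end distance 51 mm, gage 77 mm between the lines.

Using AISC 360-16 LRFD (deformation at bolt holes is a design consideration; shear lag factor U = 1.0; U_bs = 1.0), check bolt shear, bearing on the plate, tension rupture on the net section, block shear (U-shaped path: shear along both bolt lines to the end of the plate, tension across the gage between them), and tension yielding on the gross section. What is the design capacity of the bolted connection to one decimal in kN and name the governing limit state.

312.3 kN (block shear governs)

Bolt shear: A_b = π(22)²/4 = 380.13 mm². φR_n = 0.75 × 372 × 380.13 × 4 × 1 = 424.2 kN.
Bearing (6 mm plate, F_u = 450 MPa): end bolts L_c = 51 − 24/2 = 39, R_n = min(1.2×39×6×450, 2.4×22×6×450) = 126.36 kN/bolt; interior L_c = 74 − 24 = 50, R_n = 142.56 kN/bolt. φR_n = 0.75 × (2×126.36 + 2×142.56) = 403.4 kN.
Tension rupture (net): A_n = (251 − 2×26)×6 = 1194 mm² (U = 1.0, A_e = A_n). φR_n = 0.75 × 450 × 1194 = 403.0 kN.
Block shear: shear path 2×[51+1×74] = 2×125 mm, A_gv = 1500, A_nv = 2×(125 − 1.5×26)×6 = 1032 mm²; tension across gage: (77 − 1×26)×6 = 306 mm². R_n = min(0.6×450×1032, 0.6×345×1500) + 1.0×450×306 = min(278.64, 310.5) + 137.7 = 416.34 kN. φR_n = 0.75 × 416.34 = 312.3 kN.
Tension yield (gross): A_g = 251×6 = 1506 mm². φR_n = 0.90 × 345 × 1506 = 467.6 kN.
Governing: min(424.2, 403.4, 403.0, 312.3, 467.6) = 312.3 kN → block shear.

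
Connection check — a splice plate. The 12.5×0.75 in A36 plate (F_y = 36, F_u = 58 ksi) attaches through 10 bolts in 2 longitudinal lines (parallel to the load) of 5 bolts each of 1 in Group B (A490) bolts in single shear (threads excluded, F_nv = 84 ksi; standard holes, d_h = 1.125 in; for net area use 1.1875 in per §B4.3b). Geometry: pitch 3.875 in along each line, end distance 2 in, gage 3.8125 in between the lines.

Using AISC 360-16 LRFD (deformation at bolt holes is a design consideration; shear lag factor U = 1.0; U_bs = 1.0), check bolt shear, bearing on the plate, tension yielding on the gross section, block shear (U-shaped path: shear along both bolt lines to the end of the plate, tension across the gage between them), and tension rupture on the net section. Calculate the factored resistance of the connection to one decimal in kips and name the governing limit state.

Bolt shear: A_b = π(1)²/4 = 0.7854 in². φR_n = 0.75 × 84 × 0.7854 × 10 × 1 = 494.8 kips.
Bearing (0.75 in plate, F_u = 58 ksi): end bolts L_c = 2 − 1.125/2 = 1.4375, R_n = min(1.2×1.4375×0.75×58, 2.4×1×0.75×58) = 75.038 kips/bolt; interior L_c = 3.875 − 1.125 = 2.75, R_n = 104.4 kips/bolt. φR_n = 0.75 × (2×75.038 + 8×104.4) = 739.0 kips.
Tension yield (gross): A_g = 12.5×0.75 = 9.375 in². φR_n = 0.90 × 36 × 9.375 = 303.8 kips.
Block shear: shear path 2×[2+4×3.875] = 2×17.5 in, A_gv = 26.25, A_nv = 2×(17.5 − 4.5×1.1875)×0.75 = 18.234 in²; tension across gage: (3.8125 − 1×1.1875)×0.75 = 1.9688 in². R_n = min(0.6×58×18.234, 0.6×36×26.25) + 1.0×58×1.9688 = min(634.54, 567) + 114.19 = 681.19 kips. φR_n = 0.75 × 681.19 = 510.9 kips.
Tension rupture (net): A_n = (12.5 − 2×1.1875)×0.75 = 7.5938 in² (U = 1.0, A_e = A_n). φR_n = 0.75 × 58 × 7.5938 = 330.3 kips.
Governing: min(494.8, 739.0, 303.8, 510.9, 330.3) = 303.8 kips → gross-section yield.

303.8 kips (gross-section yield governs)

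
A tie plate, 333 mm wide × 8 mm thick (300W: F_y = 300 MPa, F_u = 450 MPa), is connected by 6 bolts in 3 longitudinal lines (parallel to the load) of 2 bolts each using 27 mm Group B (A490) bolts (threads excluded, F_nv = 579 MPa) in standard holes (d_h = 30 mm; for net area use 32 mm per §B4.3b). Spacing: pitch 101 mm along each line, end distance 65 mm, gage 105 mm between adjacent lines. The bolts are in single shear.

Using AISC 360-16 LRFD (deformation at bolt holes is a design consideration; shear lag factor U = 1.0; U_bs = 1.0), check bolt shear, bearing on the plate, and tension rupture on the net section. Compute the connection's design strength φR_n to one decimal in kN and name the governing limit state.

Bolt shear: A_b = π(27)²/4 = 572.56 mm². φR_n = 0.75 × 579 × 572.56 × 6 × 1 = 1491.8 kN.
Bearing (8 mm plate, F_u = 450 MPa): end bolts L_c = 65 − 30/2 = 50, R_n = min(1.2×50×8×450, 2.4×27×8×450) = 216 kN/bolt; interior L_c = 101 − 30 = 71, R_n = 233.28 kN/bolt. φR_n = 0.75 × (3×216 + 3×233.28) = 1010.9 kN.
Tension rupture (net): A_n = (333 − 3×32)×8 = 1896 mm² (U = 1.0, A_e = A_n). φR_n = 0.75 × 450 × 1896 = 639.9 kN.
Governing: min(1491.8, 1010.9, 639.9) = 639.9 kN → net-section rupture.

639.9 kN (net-section rupture governs)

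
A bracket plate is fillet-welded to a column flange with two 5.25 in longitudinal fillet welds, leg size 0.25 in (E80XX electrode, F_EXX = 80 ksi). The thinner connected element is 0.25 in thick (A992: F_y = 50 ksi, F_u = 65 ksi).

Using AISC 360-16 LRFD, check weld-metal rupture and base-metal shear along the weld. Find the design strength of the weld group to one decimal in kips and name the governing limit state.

Weld metal: throat = 0.707×0.25 = 0.17675 in, L = 2×5.25 = 10.5 in. φR_n = 0.75 × 0.6 × 80 × 0.17675 × 10.5 = 66.8 kips.
Base metal shear (0.25 in plate): yield φR_n = 1.0×0.6×50×0.25×10.5 = 78.8 kips; rupture φR_n = 0.75×0.6×65×0.25×10.5 = 76.8 kips; take 76.8 kips (rupture).
Governing: min(66.8, 76.8) = 66.8 kips → weld metal.

66.8 kips (weld metal governs)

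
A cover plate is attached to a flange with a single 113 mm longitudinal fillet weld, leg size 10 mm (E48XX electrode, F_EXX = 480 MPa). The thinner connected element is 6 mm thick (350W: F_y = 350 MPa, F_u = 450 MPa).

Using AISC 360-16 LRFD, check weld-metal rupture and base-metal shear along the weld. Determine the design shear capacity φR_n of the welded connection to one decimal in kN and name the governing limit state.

Weld metal: throat = 0.707×10 = 7.07 mm, L = 113 mm. φR_n = 0.75 × 0.6 × 480 × 7.07 × 113 = 172.6 kN.
Base metal shear (6 mm plate): yield φR_n = 1.0×0.6×350×6×113 = 142.4 kN; rupture φR_n = 0.75×0.6×450×6×113 = 137.3 kN; take 137.3 kN (rupture).
Governing: min(172.6, 137.3) = 137.3 kN → base-metal shear.

137.3 kN (base-metal shear governs)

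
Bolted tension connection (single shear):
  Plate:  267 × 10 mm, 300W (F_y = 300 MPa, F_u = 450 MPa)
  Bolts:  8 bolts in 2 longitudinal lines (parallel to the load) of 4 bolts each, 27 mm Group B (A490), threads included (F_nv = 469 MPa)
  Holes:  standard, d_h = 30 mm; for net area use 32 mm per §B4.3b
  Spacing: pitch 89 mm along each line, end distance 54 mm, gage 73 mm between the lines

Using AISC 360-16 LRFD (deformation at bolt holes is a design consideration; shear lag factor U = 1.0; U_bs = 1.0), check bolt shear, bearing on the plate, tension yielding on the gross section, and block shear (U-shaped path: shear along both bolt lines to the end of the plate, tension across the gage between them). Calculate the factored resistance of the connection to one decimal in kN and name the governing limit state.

Bolt shear: A_b = π(27)²/4 = 572.56 mm². φR_n = 0.75 × 469 × 572.56 × 8 × 1 = 1611.2 kN.
Bearing (10 mm plate, F_u = 450 MPa): end bolts L_c = 54 − 30/2 = 39, R_n = min(1.2×39×10×450, 2.4×27×10×450) = 210.6 kN/bolt; interior L_c = 89 − 30 = 59, R_n = 291.6 kN/bolt. φR_n = 0.75 × (2×210.6 + 6×291.6) = 1628.1 kN.
Tension yield (gross): A_g = 267×10 = 2670 mm². φR_n = 0.90 × 300 × 2670 = 720.9 kN.
Block shear: shear path 2×[54+3×89] = 2×321 mm, A_gv = 6420, A_nv = 2×(321 − 3.5×32)×10 = 4180 mm²; tension across gage: (73 − 1×32)×10 = 410 mm². R_n = min(0.6×450×4180, 0.6×300×6420) + 1.0×450×410 = min(1128.6, 1155.6) + 184.5 = 1313.1 kN. φR_n = 0.75 × 1313.1 = 984.8 kN.
Governing: min(1611.2, 1628.1, 720.9, 984.8) = 720.9 kN → gross-section yield.

720.9 kN (gross-section yield governs)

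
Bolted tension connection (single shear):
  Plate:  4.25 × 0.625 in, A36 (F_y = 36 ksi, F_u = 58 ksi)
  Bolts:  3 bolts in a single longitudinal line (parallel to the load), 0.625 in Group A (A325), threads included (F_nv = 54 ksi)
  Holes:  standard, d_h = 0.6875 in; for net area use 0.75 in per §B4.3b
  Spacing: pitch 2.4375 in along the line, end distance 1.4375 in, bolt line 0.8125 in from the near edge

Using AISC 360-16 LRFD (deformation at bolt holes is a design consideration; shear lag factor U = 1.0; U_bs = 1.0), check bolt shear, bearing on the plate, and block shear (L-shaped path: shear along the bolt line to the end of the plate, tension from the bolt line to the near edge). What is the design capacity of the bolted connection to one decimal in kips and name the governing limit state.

37.3 kips (bolt shear governs)

Bolt shear: A_b = π(0.625)²/4 = 0.3068 in². φR_n = 0.75 × 54 × 0.3068 × 3 × 1 = 37.3 kips.
Bearing (0.625 in plate, F_u = 58 ksi): end bolts L_c = 1.4375 − 0.6875/2 = 1.09375, R_n = min(1.2×1.09375×0.625×58, 2.4×0.625×0.625×58) = 47.578 kips/bolt; interior L_c = 2.4375 − 0.6875 = 1.75, R_n = 54.375 kips/bolt. φR_n = 0.75 × (1×47.578 + 2×54.375) = 117.2 kips.
Block shear: shear path 1×[1.4375+2×2.4375] = 1×6.3125 in, A_gv = 3.9453, A_nv = 1×(6.3125 − 2.5×0.75)×0.625 = 2.7734 in²; tension to near edge: (0.8125 − 0.5×0.75)×0.625 = 0.27344 in². R_n = min(0.6×58×2.7734, 0.6×36×3.9453) + 1.0×58×0.27344 = min(96.514, 85.218) + 15.86 = 101.08 kips. φR_n = 0.75 × 101.08 = 75.8 kips.
Governing: min(37.3, 117.2, 75.8) = 37.3 kips → bolt shear.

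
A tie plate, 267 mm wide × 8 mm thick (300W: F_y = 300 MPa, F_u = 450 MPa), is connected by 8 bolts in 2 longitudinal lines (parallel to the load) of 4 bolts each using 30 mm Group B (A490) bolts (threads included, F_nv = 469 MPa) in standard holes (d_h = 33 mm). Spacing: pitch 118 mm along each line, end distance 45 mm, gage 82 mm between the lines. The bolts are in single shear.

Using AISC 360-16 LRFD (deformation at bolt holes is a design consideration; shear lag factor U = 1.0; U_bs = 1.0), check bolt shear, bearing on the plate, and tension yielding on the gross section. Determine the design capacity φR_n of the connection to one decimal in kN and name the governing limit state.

Bolt shear: A_b = π(30)²/4 = 706.86 mm². φR_n = 0.75 × 469 × 706.86 × 8 × 1 = 1989.1 kN.
Bearing (8 mm plate, F_u = 450 MPa): end bolts L_c = 45 − 33/2 = 28.5, R_n = min(1.2×28.5×8×450, 2.4×30×8×450) = 123.12 kN/bolt; interior L_c = 118 − 33 = 85, R_n = 259.2 kN/bolt. φR_n = 0.75 × (2×123.12 + 6×259.2) = 1351.1 kN.
Tension yield (gross): A_g = 267×8 = 2136 mm². φR_n = 0.90 × 300 × 2136 = 576.7 kN.
Governing: min(1989.1, 1351.1, 576.7) = 576.7 kN → gross-section yield.

576.7 kN (gross-section yield governs)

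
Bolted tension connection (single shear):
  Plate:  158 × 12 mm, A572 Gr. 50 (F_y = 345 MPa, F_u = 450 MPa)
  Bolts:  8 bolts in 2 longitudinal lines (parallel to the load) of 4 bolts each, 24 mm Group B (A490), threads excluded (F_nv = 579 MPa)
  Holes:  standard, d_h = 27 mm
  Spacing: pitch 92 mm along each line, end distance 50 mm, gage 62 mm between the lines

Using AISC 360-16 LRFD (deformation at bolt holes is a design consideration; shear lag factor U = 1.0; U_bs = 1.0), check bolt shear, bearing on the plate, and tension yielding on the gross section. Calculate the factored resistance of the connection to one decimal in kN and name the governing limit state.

588.7 kN (gross-section yield governs)

Bolt shear: A_b = π(24)²/4 = 452.39 mm². φR_n = 0.75 × 579 × 452.39 × 8 × 1 = 1571.6 kN.
Bearing (12 mm plate, F_u = 450 MPa): end bolts L_c = 50 − 27/2 = 36.5, R_n = min(1.2×36.5×12×450, 2.4×24×12×450) = 236.52 kN/bolt; interior L_c = 92 − 27 = 65, R_n = 311.04 kN/bolt. φR_n = 0.75 × (2×236.52 + 6×311.04) = 1754.5 kN.
Tension yield (gross): A_g = 158×12 = 1896 mm². φR_n = 0.90 × 345 × 1896 = 588.7 kN.
Governing: min(1571.6, 1754.5, 588.7) = 588.7 kN → gross-section yield.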